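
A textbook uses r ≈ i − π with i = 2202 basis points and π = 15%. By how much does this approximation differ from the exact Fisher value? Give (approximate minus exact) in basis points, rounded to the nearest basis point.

Approximate: r ≈ 22.020% − 15.000% = 7.0200%
Exact: (1 + 0.2202)/(1 + 0.1500) − 1 = 6.1043%
Error = 7.0200% − 6.1043% = 0.9157% → 92 basis points.

92 basis points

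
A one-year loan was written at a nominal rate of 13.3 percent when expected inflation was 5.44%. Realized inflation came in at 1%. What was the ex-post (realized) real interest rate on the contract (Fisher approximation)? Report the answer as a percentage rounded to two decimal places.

Ex-post: 13.3% − 1% = 12.300%
So the realized real rate is 12.30%.

12.30%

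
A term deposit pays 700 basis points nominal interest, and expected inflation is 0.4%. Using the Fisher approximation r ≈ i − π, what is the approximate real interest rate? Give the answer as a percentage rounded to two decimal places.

r ≈ i − π = 7% − 0.4% = 6.60%.

6.60%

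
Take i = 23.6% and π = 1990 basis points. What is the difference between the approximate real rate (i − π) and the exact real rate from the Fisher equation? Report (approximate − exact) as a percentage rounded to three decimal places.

Approximate: r ≈ 23.600% − 19.900% = 3.7000%
Exact: (1 + 0.2360)/(1 + 0.1990) − 1 = 3.0859%
Error = 3.7000% − 3.0859% = 0.6141% → 0.614%.

0.614%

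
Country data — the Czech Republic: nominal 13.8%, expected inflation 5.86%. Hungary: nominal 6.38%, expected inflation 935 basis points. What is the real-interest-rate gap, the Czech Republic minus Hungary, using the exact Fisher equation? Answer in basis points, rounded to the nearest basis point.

The Czech Republic: (1 + 0.1380)/(1 + 0.0586) − 1 = 7.5005%
Hungary: (1 + 0.0638)/(1 + 0.0935) − 1 = -2.7160%
Differential = 7.5005% − (-2.7160%) = 10.2165% → 1022 basis points.

1022 basis points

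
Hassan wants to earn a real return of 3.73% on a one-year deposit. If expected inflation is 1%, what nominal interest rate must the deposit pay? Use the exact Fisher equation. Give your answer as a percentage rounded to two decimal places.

4.77%

(1 + i) = (1 + r)(1 + π) = 1.03730 × 1.01000 = 1.047673
i = 1.047673 − 1, so the required nominal rate is 4.77%.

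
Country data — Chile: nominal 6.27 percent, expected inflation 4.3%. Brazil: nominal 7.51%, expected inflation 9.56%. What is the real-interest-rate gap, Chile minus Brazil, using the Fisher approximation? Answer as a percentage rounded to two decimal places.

Chile: 6.27% − 4.3% = 1.970%
Brazil: 7.51% − 9.56% = -2.050%
Differential = 4.020% → 4.02%.

4.02%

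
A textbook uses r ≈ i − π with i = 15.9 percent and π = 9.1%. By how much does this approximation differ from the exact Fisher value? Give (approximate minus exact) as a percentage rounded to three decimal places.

0.567%

Approximate: r ≈ 15.900% − 9.100% = 6.8000%
Exact: (1 + 0.1590)/(1 + 0.0910) − 1 = 6.2328%
Error = 6.8000% − 6.2328% = 0.5672% → 0.567%.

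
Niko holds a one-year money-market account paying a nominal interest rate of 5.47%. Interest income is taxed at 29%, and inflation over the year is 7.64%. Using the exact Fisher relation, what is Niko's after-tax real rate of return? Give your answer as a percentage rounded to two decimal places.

-3.49%

After-tax nominal return = 5.47% × (1 − 0.29) = 3.8837%.
1 + r = 1.038837 / 1.07640 = 0.965103
After-tax real rate = 0.965103 − 1 → -3.49%.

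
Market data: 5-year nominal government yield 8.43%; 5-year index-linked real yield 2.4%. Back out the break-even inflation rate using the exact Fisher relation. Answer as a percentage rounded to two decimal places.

5.89%

(1 + π) = (1 + i)/(1 + r) = 1.08430 / 1.02400 = 1.058887
Break-even inflation = 1.058887 − 1 → 5.89%.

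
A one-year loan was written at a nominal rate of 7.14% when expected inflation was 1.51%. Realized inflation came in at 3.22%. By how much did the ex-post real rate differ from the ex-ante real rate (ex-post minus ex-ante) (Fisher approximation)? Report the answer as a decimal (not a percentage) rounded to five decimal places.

Ex-ante: 7.14% − 1.51% = 5.630%
Ex-post: 7.14% − 3.22% = 3.920%
Difference (ex-post − ex-ante) = -1.7100% → -0.01710.

-0.01710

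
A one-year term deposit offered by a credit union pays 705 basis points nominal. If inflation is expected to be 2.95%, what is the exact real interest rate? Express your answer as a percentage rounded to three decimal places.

By the Fisher relation, 1 + r = (1 + i)/(1 + π).
1 + r = 1.07050 / 1.02950 = 1.0398252
r = 1.0398252 − 1 = 3.98252%, i.e. 3.983%.

3.983%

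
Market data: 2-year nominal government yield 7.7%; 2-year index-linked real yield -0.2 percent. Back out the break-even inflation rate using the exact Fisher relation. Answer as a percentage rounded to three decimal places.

(1 + π) = (1 + i)/(1 + r) = 1.07700 / 0.99800 = 1.079158
Break-even inflation = 1.079158 − 1 → 7.916%.

7.916%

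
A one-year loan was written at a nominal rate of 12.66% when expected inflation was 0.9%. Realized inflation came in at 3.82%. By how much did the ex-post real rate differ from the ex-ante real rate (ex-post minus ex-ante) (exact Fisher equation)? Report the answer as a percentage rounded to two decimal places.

Ex-ante: (1 + 0.1266)/(1 + 0.0090) − 1 = 11.6551%
Ex-post: (1 + 0.1266)/(1 + 0.0382) − 1 = 8.5147%
Difference (ex-post − ex-ante) = -3.1404% → -3.14%.

-3.14%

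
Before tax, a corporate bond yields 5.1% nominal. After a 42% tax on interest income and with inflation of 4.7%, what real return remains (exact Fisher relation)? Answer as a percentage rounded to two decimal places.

-1.66%

After-tax nominal return = 5.1% × (1 − 0.42) = 2.9580%.
1 + r = 1.02958 / 1.04700 = 0.983362
After-tax real rate = 0.983362 − 1 → -1.66%.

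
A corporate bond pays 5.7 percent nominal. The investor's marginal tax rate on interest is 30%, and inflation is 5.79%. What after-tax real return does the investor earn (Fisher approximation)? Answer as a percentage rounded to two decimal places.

After-tax nominal return = 5.7% × (1 − 0.3) = 3.9900%.
r ≈ 3.9900% − 5.79% → -1.80%.

-1.80%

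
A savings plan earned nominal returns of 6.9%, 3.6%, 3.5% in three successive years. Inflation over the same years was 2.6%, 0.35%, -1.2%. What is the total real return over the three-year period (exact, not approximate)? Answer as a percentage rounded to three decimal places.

Compound the nominal returns: 1.0690 × 1.0360 × 1.0350 = 1.146246.
Compound inflation: 1.0260 × 1.0035 × 0.9880 = 1.017236.
Deflate: 1.146246 / 1.017236 = 1.126824.
Total real return = 1.126824 − 1 → 12.682%.

12.682%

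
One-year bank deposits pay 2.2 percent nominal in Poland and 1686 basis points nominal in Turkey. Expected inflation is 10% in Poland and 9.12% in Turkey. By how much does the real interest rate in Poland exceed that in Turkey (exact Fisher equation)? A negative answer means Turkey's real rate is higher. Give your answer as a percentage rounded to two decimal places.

Poland: (1 + 0.0220)/(1 + 0.1000) − 1 = -7.0909%
Turkey: (1 + 0.1686)/(1 + 0.0912) − 1 = 7.0931%
Differential = -7.0909% − 7.0931% = -14.1840% → -14.18%.

-14.18%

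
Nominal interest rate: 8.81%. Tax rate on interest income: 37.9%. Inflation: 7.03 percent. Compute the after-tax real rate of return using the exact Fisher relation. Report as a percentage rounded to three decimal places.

-1.457%

After-tax nominal return = 8.81% × (1 − 0.379) = 5.47101%.
1 + r = 1.0547101 / 1.07030 = 0.985434
After-tax real rate = 0.985434 − 1 → -1.457%.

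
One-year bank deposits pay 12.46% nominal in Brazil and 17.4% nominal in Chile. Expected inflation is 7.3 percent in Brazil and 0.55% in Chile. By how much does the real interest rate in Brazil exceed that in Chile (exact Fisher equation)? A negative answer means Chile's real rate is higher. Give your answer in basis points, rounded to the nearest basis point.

-1195 basis points

Brazil: (1 + 0.1246)/(1 + 0.0730) − 1 = 4.8089%
Chile: (1 + 0.1740)/(1 + 0.0055) − 1 = 16.7578%
Differential = 4.8089% − 16.7578% = -11.9489% → -1195 basis points.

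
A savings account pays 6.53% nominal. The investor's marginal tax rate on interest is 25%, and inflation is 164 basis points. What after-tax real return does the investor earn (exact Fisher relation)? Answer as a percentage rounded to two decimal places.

3.20%

After-tax nominal return = 6.53% × (1 − 0.25) = 4.8975%.
1 + r = 1.048975 / 1.01640 = 1.032049
After-tax real rate = 1.032049 − 1 → 3.20%.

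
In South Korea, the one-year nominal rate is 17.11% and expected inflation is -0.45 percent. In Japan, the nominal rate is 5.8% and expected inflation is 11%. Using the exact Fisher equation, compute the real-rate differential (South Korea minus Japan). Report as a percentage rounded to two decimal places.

22.32%

South Korea: (1 + 0.1711)/(1 − 0.0045) − 1 = 17.6394%
Japan: (1 + 0.0580)/(1 + 0.1100) − 1 = -4.6847%
Differential = 17.6394% − (-4.6847%) = 22.3241% → 22.32%.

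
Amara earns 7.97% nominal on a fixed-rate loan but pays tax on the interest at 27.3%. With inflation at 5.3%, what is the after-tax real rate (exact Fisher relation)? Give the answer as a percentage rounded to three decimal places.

0.469%

After-tax nominal return = 7.97% × (1 − 0.273) = 5.79419%.
1 + r = 1.0579419 / 1.05300 = 1.004693
After-tax real rate = 1.004693 − 1 → 0.469%.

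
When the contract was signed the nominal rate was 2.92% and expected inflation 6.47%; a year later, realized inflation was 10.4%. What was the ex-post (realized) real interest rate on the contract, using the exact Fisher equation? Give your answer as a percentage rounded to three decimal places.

Ex-post: (1 + 0.0292)/(1 + 0.1040) − 1 = -6.7754%
So the realized real rate is -6.775%.

-6.775%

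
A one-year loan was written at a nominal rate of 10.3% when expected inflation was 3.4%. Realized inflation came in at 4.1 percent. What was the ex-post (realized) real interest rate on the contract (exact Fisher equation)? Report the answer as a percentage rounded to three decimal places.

Ex-post: (1 + 0.1030)/(1 + 0.0410) − 1 = 5.9558%
So the realized real rate is 5.956%.

5.956%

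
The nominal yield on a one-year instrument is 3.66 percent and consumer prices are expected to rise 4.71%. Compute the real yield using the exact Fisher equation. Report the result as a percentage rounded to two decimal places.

-1.00%

1 + r = 1.03660 / 1.04710 = 0.989972
r = 0.989972 − 1 = -1.0028%, i.e. -1.00%.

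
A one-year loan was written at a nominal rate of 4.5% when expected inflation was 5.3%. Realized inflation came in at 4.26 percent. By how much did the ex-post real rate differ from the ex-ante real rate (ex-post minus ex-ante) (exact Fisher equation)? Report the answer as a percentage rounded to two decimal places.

Ex-ante: (1 + 0.0450)/(1 + 0.0530) − 1 = -0.7597%
Ex-post: (1 + 0.0450)/(1 + 0.0426) − 1 = 0.2302%
Difference (ex-post − ex-ante) = 0.9899% → 0.99%.

0.99%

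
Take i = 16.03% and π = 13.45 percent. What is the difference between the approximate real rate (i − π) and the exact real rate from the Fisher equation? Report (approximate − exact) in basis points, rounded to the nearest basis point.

Approximate: r ≈ 16.030% − 13.450% = 2.5800%
Exact: (1 + 0.1603)/(1 + 0.1345) − 1 = 2.2741%
Error = 2.5800% − 2.2741% = 0.3059% → 31 basis points.

31 basis points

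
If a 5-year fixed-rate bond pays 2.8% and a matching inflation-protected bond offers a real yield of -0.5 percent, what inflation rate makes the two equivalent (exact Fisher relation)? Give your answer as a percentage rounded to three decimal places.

(1 + π) = (1 + i)/(1 + r) = 1.02800 / 0.99500 = 1.033166
Break-even inflation = 1.033166 − 1 → 3.317%.

3.317%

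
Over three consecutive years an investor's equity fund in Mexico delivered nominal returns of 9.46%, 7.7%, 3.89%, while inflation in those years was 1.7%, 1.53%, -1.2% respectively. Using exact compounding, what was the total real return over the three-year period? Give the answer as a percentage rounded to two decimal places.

Nominal growth factor = 1.0946 × 1.0770 × 1.0389 = 1.224743
Price-level growth factor = 1.0170 × 1.0153 × 0.9880 = 1.020169
Real growth factor = 1.224743 / 1.020169 = 1.200529
Total real return = 1.200529 − 1 → 20.05%.

20.05%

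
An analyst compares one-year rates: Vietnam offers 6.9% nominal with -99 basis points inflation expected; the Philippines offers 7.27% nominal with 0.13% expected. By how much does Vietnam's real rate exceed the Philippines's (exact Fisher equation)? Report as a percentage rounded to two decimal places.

0.84%

Vietnam: (1 + 0.0690)/(1 − 0.0099) − 1 = 7.9689%
The Philippines: (1 + 0.0727)/(1 + 0.0013) − 1 = 7.1307%
Differential = 7.9689% − 7.1307% = 0.8382% → 0.84%.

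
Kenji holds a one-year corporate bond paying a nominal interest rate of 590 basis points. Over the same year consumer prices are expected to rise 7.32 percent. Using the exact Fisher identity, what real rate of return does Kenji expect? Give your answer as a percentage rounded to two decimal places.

-1.32%

1 + r = 1.05900 / 1.07320 = 0.986769
r = 0.986769 − 1 = -1.3231%, i.e. -1.32%.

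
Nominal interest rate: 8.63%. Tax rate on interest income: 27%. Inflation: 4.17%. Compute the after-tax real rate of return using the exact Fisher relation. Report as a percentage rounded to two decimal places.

After-tax nominal return = 8.63% × (1 − 0.27) = 6.2999%.
1 + r = 1.062999 / 1.04170 = 1.020446
After-tax real rate = 1.020446 − 1 → 2.04%.

2.04%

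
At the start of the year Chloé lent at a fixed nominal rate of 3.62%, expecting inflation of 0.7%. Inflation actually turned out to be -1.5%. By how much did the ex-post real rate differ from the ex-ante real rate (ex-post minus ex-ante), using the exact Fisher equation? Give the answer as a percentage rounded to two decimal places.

2.30%

Ex-ante: (1 + 0.0362)/(1 + 0.0070) − 1 = 2.8997%
Ex-post: (1 + 0.0362)/(1 − 0.0150) − 1 = 5.1980%
Difference (ex-post − ex-ante) = 2.2983% → 2.30%.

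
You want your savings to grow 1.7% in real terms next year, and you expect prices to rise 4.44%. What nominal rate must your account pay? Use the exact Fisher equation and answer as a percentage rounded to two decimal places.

(1 + i) = (1 + r)(1 + π) = 1.01700 × 1.04440 = 1.0621548
i = 1.0621548 − 1, so the required nominal rate is 6.22%.

6.22%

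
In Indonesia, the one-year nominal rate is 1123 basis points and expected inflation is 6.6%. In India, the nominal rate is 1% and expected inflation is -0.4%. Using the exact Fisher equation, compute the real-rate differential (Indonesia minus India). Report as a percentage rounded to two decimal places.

Indonesia: (1 + 0.1123)/(1 + 0.0660) − 1 = 4.3433%
India: (1 + 0.0100)/(1 − 0.0040) − 1 = 1.4056%
Differential = 4.3433% − 1.4056% = 2.9377% → 2.94%.

2.94%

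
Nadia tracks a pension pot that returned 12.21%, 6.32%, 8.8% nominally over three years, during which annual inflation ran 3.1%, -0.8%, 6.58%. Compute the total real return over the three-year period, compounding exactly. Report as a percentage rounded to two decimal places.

19.08%

Compound the nominal returns: 1.1221 × 1.0632 × 1.0880 = 1.298002.
Compound inflation: 1.0310 × 0.9920 × 1.0658 = 1.090049.
Deflate: 1.298002 / 1.090049 = 1.190774.
Total real return = 1.190774 − 1 → 19.08%.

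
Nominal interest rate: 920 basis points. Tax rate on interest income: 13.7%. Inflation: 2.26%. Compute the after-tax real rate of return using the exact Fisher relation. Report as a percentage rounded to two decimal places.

After-tax nominal return = 9.2% × (1 − 0.137) = 7.9396%.
1 + r = 1.079396 / 1.02260 = 1.055541
After-tax real rate = 1.055541 − 1 → 5.55%.

5.55%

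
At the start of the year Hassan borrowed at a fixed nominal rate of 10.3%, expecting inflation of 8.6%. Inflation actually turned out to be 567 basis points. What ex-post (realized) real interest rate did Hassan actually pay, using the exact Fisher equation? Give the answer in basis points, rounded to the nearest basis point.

438 basis points

Ex-post: (1 + 0.1030)/(1 + 0.0567) − 1 = 4.3816%
So the realized real rate is 438 basis points.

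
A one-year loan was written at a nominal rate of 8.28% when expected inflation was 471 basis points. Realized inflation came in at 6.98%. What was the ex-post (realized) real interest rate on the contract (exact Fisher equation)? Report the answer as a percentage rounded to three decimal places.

Ex-post: (1 + 0.0828)/(1 + 0.0698) − 1 = 1.2152%
So the realized real rate is 1.215%.

1.215%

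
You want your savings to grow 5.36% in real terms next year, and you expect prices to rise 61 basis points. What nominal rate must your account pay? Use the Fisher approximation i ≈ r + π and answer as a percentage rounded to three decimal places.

5.970%

i ≈ r + π = 5.36% + 0.61% = 5.970%.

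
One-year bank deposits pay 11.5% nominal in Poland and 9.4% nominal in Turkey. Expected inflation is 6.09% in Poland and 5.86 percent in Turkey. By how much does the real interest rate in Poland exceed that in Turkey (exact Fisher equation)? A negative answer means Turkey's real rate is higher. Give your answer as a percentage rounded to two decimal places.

1.76%

Poland: (1 + 0.1150)/(1 + 0.0609) − 1 = 5.0994%
Turkey: (1 + 0.0940)/(1 + 0.0586) − 1 = 3.3440%
Differential = 5.0994% − 3.3440% = 1.7554% → 1.76%.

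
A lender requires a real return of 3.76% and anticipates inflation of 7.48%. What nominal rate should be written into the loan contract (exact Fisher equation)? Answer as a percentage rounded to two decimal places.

(1 + i) = (1 + r)(1 + π) = 1.03760 × 1.07480 = 1.11521248
i = 1.11521248 − 1, so the required nominal rate is 11.52%.

11.52%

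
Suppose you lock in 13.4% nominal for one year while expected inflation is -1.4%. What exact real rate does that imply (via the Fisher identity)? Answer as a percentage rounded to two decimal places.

15.01%

By the Fisher identity, 1 + r = (1 + i)/(1 + π).
1 + r = 1.13400 / 0.98600 = 1.150101
r = 1.150101 − 1 = 15.0101%, i.e. 15.01%.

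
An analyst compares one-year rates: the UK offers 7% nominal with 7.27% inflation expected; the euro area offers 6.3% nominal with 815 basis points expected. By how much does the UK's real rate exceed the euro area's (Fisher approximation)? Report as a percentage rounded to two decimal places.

1.58%

The UK: 7% − 7.27% = -0.270%
The euro area: 6.3% − 8.15% = -1.850%
Differential = 1.580% → 1.58%.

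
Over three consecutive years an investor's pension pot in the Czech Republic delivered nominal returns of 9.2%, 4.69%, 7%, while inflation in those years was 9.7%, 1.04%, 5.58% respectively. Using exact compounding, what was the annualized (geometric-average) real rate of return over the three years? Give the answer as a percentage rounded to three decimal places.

1.487%

Compound the nominal returns: 1.0920 × 1.0469 × 1.0700 = 1.22323984.
Compound inflation: 1.0970 × 1.0104 × 1.0558 = 1.17025801.
Deflate: 1.22323984 / 1.17025801 = 1.04527363.
Annualized real rate = 1.04527363^(1/3) − 1 = 1.4869% → 1.487%.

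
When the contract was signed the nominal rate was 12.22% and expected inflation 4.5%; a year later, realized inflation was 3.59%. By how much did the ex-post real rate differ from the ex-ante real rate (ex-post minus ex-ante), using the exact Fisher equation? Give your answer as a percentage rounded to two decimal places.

Ex-ante: (1 + 0.1222)/(1 + 0.0450) − 1 = 7.3876%
Ex-post: (1 + 0.1222)/(1 + 0.0359) − 1 = 8.3309%
Difference (ex-post − ex-ante) = 0.9434% → 0.94%.

0.94%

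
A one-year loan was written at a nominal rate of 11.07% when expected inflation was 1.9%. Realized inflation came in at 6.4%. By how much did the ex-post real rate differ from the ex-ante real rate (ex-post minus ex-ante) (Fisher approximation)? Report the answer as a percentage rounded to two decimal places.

Ex-ante: 11.07% − 1.9% = 9.170%
Ex-post: 11.07% − 6.4% = 4.670%
Difference (ex-post − ex-ante) = -4.5000% → -4.50%.

-4.50%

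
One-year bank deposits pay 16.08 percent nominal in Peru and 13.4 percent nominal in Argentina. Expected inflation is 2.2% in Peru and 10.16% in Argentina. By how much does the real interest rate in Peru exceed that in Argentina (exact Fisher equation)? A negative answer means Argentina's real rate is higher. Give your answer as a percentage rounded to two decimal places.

Peru: (1 + 0.1608)/(1 + 0.0220) − 1 = 13.5812%
Argentina: (1 + 0.1340)/(1 + 0.1016) − 1 = 2.9412%
Differential = 13.5812% − 2.9412% = 10.6400% → 10.64%.

10.64%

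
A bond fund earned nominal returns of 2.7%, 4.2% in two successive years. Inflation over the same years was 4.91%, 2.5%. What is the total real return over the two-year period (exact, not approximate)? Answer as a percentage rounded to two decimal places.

-0.48%

Nominal growth factor = 1.0270 × 1.0420 = 1.070134
Price-level growth factor = 1.0491 × 1.0250 = 1.075328
Real growth factor = 1.070134 / 1.075328 = 0.995170
Total real return = 0.995170 − 1 → -0.48%.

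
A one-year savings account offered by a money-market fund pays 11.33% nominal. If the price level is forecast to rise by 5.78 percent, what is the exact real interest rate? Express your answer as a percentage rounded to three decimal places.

5.247%

By the Fisher relation, 1 + r = (1 + i)/(1 + π).
1 + r = 1.11330 / 1.05780 = 1.052467
r = 1.052467 − 1 = 5.2467%, i.e. 5.247%.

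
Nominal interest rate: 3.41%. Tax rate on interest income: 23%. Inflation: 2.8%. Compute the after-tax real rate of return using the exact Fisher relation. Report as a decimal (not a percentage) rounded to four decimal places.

-0.0017

After-tax nominal return = 3.41% × (1 − 0.23) = 2.6257%.
1 + r = 1.026257 / 1.02800 = 0.998304
After-tax real rate = 0.998304 − 1 → -0.0017.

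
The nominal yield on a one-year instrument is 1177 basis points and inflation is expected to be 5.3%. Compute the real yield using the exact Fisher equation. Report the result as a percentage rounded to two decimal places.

6.14%

By the Fisher relation, 1 + r = (1 + i)/(1 + π).
1 + r = 1.11770 / 1.05300 = 1.061443
r = 1.061443 − 1 = 6.1443%, i.e. 6.14%.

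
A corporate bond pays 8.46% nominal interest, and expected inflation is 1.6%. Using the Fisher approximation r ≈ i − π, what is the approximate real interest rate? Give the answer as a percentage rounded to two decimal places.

r ≈ i − π = 8.46% − 1.6% = 6.86%.

6.86%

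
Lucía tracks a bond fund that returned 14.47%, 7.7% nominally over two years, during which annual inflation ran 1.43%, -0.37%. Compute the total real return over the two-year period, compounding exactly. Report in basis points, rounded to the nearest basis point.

2200 basis points

Nominal growth factor = 1.1447 × 1.0770 = 1.232842
Price-level growth factor = 1.0143 × 0.9963 = 1.010547
Real growth factor = 1.232842 / 1.010547 = 1.219975
Total real return = 1.219975 − 1 → 2200 basis points.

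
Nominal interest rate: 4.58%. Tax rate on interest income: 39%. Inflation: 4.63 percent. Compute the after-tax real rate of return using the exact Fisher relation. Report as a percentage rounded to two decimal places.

After-tax nominal return = 4.58% × (1 − 0.39) = 2.7938%.
1 + r = 1.027938 / 1.04630 = 0.982451
After-tax real rate = 0.982451 − 1 → -1.75%.

-1.75%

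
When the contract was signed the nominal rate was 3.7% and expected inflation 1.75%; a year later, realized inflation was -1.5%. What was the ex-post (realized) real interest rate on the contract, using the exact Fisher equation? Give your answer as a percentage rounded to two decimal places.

Ex-post: (1 + 0.0370)/(1 − 0.0150) − 1 = 5.2792%
So the realized real rate is 5.28%.

5.28%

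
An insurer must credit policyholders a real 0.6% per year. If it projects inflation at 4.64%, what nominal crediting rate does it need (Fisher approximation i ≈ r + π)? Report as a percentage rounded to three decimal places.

i ≈ r + π = 0.6% + 4.64% = 5.240%.

5.240%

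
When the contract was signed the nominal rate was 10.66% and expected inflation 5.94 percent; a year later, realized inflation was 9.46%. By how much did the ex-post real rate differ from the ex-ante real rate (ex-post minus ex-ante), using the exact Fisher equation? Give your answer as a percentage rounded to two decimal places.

-3.36%

Ex-ante: (1 + 0.1066)/(1 + 0.0594) − 1 = 4.4554%
Ex-post: (1 + 0.1066)/(1 + 0.0946) − 1 = 1.0963%
Difference (ex-post − ex-ante) = -3.3591% → -3.36%.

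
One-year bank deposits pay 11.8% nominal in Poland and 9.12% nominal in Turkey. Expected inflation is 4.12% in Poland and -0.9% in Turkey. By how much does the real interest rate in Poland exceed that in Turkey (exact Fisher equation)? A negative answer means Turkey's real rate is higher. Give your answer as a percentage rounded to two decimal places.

Poland: (1 + 0.1180)/(1 + 0.0412) − 1 = 7.3761%
Turkey: (1 + 0.0912)/(1 − 0.0090) − 1 = 10.1110%
Differential = 7.3761% − 10.1110% = -2.7349% → -2.73%.

-2.73%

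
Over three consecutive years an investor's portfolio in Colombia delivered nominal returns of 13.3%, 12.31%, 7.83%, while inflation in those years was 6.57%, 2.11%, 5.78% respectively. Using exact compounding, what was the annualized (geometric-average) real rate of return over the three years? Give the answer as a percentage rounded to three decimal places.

Compound the nominal returns: 1.1330 × 1.1231 × 1.0783 = 1.37210688.
Compound inflation: 1.0657 × 1.0211 × 1.0578 = 1.15108344.
Deflate: 1.37210688 / 1.15108344 = 1.19201340.
Annualized real rate = 1.19201340^(1/3) − 1 = 6.0296% → 6.030%.

6.030%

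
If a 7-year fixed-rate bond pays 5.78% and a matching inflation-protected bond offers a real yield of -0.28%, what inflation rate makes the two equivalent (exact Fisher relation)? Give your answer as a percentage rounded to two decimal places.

(1 + π) = (1 + i)/(1 + r) = 1.05780 / 0.99720 = 1.060770
Break-even inflation = 1.060770 − 1 → 6.08%.

6.08%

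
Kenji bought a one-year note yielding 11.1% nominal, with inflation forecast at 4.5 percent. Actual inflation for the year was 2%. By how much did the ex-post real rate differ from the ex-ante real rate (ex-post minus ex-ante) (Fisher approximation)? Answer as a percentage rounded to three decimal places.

Ex-ante: 11.1% − 4.5% = 6.600%
Ex-post: 11.1% − 2% = 9.100%
Difference (ex-post − ex-ante) = 2.5000% → 2.500%.

2.500%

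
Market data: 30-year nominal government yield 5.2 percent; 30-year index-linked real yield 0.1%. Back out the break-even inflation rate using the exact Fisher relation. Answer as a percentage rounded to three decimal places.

(1 + π) = (1 + i)/(1 + r) = 1.05200 / 1.00100 = 1.050949
Break-even inflation = 1.050949 − 1 → 5.095%.

5.095%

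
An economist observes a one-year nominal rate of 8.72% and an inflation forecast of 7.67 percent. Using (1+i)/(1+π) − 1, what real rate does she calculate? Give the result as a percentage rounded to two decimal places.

By the Fisher relation, 1 + r = (1 + i)/(1 + π).
1 + r = 1.08720 / 1.07670 = 1.009752
r = 1.009752 − 1 = 0.9752%, i.e. 0.98%.

0.98%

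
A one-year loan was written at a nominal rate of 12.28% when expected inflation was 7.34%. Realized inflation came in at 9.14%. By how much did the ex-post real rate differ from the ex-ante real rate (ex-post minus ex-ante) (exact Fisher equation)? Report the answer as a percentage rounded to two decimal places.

Ex-ante: (1 + 0.1228)/(1 + 0.0734) − 1 = 4.6022%
Ex-post: (1 + 0.1228)/(1 + 0.0914) − 1 = 2.8770%
Difference (ex-post − ex-ante) = -1.7252% → -1.73%.

-1.73%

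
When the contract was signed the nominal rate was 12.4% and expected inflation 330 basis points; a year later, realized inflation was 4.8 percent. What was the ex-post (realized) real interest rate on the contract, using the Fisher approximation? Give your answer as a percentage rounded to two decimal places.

7.60%

Ex-post: 12.4% − 4.8% = 7.600%
So the realized real rate is 7.60%.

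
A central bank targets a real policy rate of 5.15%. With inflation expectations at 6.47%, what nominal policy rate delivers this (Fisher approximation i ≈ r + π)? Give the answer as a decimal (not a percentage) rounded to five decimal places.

i ≈ r + π = 5.15% + 6.47% = 0.11620.

0.11620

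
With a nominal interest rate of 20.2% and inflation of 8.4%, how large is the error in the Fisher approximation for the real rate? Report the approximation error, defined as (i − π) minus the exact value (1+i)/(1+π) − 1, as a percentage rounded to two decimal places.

0.91%

Approximate: r ≈ 20.200% − 8.400% = 11.8000%
Exact: (1 + 0.2020)/(1 + 0.0840) − 1 = 10.8856%
Error = 11.8000% − 10.8856% = 0.9144% → 0.91%.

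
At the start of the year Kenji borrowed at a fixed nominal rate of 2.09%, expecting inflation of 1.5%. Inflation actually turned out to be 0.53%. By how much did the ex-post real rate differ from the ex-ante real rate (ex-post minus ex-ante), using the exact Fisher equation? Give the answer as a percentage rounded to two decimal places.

Ex-ante: (1 + 0.0209)/(1 + 0.0150) − 1 = 0.5813%
Ex-post: (1 + 0.0209)/(1 + 0.0053) − 1 = 1.5518%
Difference (ex-post − ex-ante) = 0.9705% → 0.97%.

0.97%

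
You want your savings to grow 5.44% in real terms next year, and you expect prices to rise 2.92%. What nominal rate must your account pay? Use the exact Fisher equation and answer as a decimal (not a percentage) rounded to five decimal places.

0.08519

(1 + i) = (1 + r)(1 + π) = 1.05440 × 1.02920 = 1.08518848
i = 1.08518848 − 1, so the required nominal rate is 0.08519.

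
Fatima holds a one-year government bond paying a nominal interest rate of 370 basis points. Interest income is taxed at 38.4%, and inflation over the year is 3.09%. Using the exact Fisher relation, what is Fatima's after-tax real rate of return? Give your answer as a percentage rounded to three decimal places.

-0.786%

After-tax nominal return = 3.7% × (1 − 0.384) = 2.2792%.
1 + r = 1.022792 / 1.03090 = 0.99213503
After-tax real rate = 0.99213503 − 1 → -0.786%.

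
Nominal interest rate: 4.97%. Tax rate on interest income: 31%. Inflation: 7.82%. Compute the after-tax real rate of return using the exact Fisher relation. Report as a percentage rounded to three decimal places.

After-tax nominal return = 4.97% × (1 − 0.31) = 3.4293%.
1 + r = 1.034293 / 1.07820 = 0.959277
After-tax real rate = 0.959277 − 1 → -4.072%.

-4.072%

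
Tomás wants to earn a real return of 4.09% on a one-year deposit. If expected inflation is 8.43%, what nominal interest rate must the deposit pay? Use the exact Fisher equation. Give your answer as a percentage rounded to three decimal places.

(1 + i) = (1 + r)(1 + π) = 1.04090 × 1.08430 = 1.12864787
i = 1.12864787 − 1, so the required nominal rate is 12.865%.

12.865%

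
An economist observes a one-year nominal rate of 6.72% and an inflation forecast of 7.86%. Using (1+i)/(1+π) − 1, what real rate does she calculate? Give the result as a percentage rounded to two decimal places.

By the Fisher relation, 1 + r = (1 + i)/(1 + π).
1 + r = 1.06720 / 1.07860 = 0.989431
r = 0.989431 − 1 = -1.0569%, i.e. -1.06%.

-1.06%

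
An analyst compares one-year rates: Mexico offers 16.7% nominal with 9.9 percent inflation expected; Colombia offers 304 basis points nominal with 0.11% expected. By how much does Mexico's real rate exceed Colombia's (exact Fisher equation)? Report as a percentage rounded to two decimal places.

Mexico: (1 + 0.1670)/(1 + 0.0990) − 1 = 6.1874%
Colombia: (1 + 0.0304)/(1 + 0.0011) − 1 = 2.9268%
Differential = 6.1874% − 2.9268% = 3.2607% → 3.26%.

3.26%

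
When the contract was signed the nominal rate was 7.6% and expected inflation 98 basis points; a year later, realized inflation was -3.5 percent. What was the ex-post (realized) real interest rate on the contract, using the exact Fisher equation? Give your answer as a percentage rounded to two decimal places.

Ex-post: (1 + 0.0760)/(1 − 0.0350) − 1 = 11.5026%
So the realized real rate is 11.50%.

11.50%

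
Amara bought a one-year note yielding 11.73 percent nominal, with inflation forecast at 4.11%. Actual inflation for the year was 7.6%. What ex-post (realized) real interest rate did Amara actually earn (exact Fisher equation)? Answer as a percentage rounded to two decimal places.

Ex-post: (1 + 0.1173)/(1 + 0.0760) − 1 = 3.8383%
So the realized real rate is 3.84%.

3.84%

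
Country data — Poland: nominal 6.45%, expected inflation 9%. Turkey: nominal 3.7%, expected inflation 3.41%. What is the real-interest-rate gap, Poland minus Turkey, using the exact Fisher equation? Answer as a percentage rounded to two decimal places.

-2.62%

Poland: (1 + 0.0645)/(1 + 0.0900) − 1 = -2.3394%
Turkey: (1 + 0.0370)/(1 + 0.0341) − 1 = 0.2804%
Differential = -2.3394% − 0.2804% = -2.6199% → -2.62%.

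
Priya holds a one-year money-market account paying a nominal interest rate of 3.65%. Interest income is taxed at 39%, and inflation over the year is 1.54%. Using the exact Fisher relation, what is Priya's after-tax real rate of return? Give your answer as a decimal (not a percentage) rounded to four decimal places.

After-tax nominal return = 3.65% × (1 − 0.39) = 2.2265%.
1 + r = 1.022265 / 1.01540 = 1.006761
After-tax real rate = 1.006761 − 1 → 0.0068.

0.0068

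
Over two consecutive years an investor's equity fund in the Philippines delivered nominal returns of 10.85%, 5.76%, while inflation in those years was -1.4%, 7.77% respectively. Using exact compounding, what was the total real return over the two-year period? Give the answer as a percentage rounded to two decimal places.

10.33%

Nominal growth factor = 1.1085 × 1.0576 = 1.172350
Price-level growth factor = 0.9860 × 1.0777 = 1.062612
Real growth factor = 1.172350 / 1.062612 = 1.103271
Total real return = 1.103271 − 1 → 10.33%.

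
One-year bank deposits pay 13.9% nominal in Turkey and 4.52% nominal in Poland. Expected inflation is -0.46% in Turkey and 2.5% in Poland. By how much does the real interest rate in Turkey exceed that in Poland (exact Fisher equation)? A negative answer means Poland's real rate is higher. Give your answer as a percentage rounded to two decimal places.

12.46%

Turkey: (1 + 0.1390)/(1 − 0.0046) − 1 = 14.4264%
Poland: (1 + 0.0452)/(1 + 0.0250) − 1 = 1.9707%
Differential = 14.4264% − 1.9707% = 12.4556% → 12.46%.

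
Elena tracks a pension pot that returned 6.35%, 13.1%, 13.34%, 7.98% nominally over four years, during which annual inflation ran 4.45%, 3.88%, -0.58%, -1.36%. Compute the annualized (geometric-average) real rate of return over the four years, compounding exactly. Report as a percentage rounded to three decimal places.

8.453%

Compound the nominal returns: 1.0635 × 1.1310 × 1.1334 × 1.0798 = 1.47206379.
Compound inflation: 1.0445 × 1.0388 × 0.9942 × 0.9864 = 1.06406267.
Deflate: 1.47206379 / 1.06406267 = 1.38343712.
Annualized real rate = 1.38343712^(1/4) − 1 = 8.4526% → 8.453%.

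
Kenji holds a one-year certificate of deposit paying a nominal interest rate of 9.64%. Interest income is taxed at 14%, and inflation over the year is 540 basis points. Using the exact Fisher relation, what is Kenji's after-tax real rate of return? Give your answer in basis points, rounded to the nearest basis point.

After-tax nominal return = 9.64% × (1 − 0.14) = 8.2904%.
1 + r = 1.082904 / 1.05400 = 1.027423
After-tax real rate = 1.027423 − 1 → 274 basis points.

274 basis points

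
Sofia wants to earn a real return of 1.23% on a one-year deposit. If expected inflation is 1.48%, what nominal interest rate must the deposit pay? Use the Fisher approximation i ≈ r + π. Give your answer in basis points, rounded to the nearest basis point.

i ≈ r + π = 1.23% + 1.48% = 271 basis points.

271 basis points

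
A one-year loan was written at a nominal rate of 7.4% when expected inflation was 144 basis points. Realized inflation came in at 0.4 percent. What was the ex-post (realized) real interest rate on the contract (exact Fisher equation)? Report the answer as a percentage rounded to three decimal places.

6.972%

Ex-post: (1 + 0.0740)/(1 + 0.0040) − 1 = 6.9721%
So the realized real rate is 6.972%.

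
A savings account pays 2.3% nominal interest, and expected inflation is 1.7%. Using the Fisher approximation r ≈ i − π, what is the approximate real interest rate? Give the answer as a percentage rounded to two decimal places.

r ≈ i − π = 2.3% − 1.7% = 0.60%.

0.60%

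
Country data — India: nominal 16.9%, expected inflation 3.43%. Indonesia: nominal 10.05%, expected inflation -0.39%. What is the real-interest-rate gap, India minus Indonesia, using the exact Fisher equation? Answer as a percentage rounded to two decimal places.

India: (1 + 0.1690)/(1 + 0.0343) − 1 = 13.0233%
Indonesia: (1 + 0.1005)/(1 − 0.0039) − 1 = 10.4809%
Differential = 13.0233% − 10.4809% = 2.5424% → 2.54%.

2.54%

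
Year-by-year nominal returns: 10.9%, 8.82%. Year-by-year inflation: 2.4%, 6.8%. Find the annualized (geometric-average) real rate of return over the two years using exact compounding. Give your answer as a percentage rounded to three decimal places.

Compound the nominal returns: 1.1090 × 1.0882 = 1.20681380.
Compound inflation: 1.0240 × 1.0680 = 1.09363200.
Deflate: 1.20681380 / 1.09363200 = 1.10349167.
Annualized real rate = 1.10349167^(1/2) − 1 = 5.0472% → 5.047%.

5.047%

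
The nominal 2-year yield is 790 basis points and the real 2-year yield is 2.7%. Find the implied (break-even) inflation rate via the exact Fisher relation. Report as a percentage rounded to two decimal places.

(1 + π) = (1 + i)/(1 + r) = 1.07900 / 1.02700 = 1.050633
Break-even inflation = 1.050633 − 1 → 5.06%.

5.06%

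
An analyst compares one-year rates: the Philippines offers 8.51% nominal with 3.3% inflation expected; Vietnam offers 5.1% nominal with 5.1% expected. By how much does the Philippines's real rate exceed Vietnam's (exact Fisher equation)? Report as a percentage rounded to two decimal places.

5.04%

The Philippines: (1 + 0.0851)/(1 + 0.0330) − 1 = 5.0436%
Vietnam: (1 + 0.0510)/(1 + 0.0510) − 1 = 0.0000%
Differential = 5.0436% − 0.0000% = 5.0436% → 5.04%.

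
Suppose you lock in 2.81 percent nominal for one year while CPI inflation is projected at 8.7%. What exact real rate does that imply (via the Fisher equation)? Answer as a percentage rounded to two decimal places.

1 + r = 1.02810 / 1.08700 = 0.945814
r = 0.945814 − 1 = -5.4186%, i.e. -5.42%.

-5.42%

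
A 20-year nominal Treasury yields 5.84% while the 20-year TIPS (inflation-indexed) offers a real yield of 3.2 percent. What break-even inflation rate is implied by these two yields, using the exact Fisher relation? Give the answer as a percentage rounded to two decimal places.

(1 + π) = (1 + i)/(1 + r) = 1.05840 / 1.03200 = 1.025581
Break-even inflation = 1.025581 − 1 → 2.56%.

2.56%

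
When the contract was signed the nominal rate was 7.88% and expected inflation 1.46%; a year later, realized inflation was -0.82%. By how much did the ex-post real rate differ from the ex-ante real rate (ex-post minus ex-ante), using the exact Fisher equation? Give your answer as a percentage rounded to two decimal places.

2.44%

Ex-ante: (1 + 0.0788)/(1 + 0.0146) − 1 = 6.3276%
Ex-post: (1 + 0.0788)/(1 − 0.0082) − 1 = 8.7719%
Difference (ex-post − ex-ante) = 2.4443% → 2.44%.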